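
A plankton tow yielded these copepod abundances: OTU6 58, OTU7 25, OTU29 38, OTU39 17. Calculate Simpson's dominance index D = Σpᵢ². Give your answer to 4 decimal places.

0.3005

Total N = 58+25+38+17 = 138, so the proportions are 0.42029, 0.181159, 0.275362, 0.123188 (working shown to 6 dp, full precision carried).
D = 0.42029² + 0.181159² + 0.275362² + 0.123188² = 0.176644 + 0.032819 + 0.075824 + 0.015175 = 0.300462.
To 4 decimal places, D = 0.3005.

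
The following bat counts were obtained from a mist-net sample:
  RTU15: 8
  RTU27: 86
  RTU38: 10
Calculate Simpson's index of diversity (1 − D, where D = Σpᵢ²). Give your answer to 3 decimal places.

0.301

Total N = 8+86+10 = 104, so the proportions are 0.07692, 0.82692, 0.09615 (working shown to 5 dp, full precision carried).
D = 0.07692² + 0.82692² + 0.09615² = 0.00592 + 0.68380 + 0.00925 = 0.69896.
So 1 − D = 0.30104, i.e. 0.301 to 3 decimal places.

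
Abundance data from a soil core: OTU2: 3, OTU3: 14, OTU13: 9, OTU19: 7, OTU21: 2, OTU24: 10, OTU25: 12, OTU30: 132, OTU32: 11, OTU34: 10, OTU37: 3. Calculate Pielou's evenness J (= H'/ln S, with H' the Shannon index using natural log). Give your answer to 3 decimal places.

0.620

Total N = 3+14+9+7+2+10+12+132+11+10+3 = 213, so the proportions are 0.01408, 0.06573, 0.04225, 0.03286, 0.00939, 0.04695, 0.05634, 0.61972, 0.05164, 0.04695, 0.01408 (working shown to 5 dp, full precision carried).
H' = −Σ pᵢ ln pᵢ = −((-0.06004) + (-0.17893) + (-0.13369) + (-0.11224) + (-0.04383) + (-0.14360) + (-0.16205) + (-0.29653) + (-0.15304) + (-0.14360) + (-0.06004)) = 1.48759.
With S = 11 species, ln S = 2.39790, so J = 1.48759/2.39790 = 0.62037, i.e. 0.620 to 3 decimal places.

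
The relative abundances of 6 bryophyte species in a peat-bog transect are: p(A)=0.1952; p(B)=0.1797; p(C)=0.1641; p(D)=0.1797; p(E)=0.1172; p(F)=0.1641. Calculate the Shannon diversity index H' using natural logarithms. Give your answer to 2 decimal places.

Each pᵢ ln pᵢ term (working shown to 4 dp, full precision carried): 0.1952×(-1.6337)=-0.3189, 0.1797×(-1.7165)=-0.3084, 0.1641×(-1.8073)=-0.2966, 0.1797×(-1.7165)=-0.3084, 0.1172×(-2.1439)=-0.2513, 0.1641×(-1.8073)=-0.2966.
Sum = -1.7802, so H' = 1.78.

1.78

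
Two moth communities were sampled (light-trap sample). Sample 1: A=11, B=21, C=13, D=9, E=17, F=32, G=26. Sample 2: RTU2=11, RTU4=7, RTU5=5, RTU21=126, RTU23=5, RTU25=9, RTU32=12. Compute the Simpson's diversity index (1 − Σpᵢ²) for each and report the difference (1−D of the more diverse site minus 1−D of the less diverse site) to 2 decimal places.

Sample 1: N=129, proportions 0.0853, 0.1628, 0.1008, 0.0698, 0.1318, 0.2481, 0.2016, giving 1−D = 0.8317 (working shown to 4 dp, full precision carried).
Sample 2: N=175, proportions 0.0629, 0.04, 0.0286, 0.72, 0.0286, 0.0514, 0.0686, giving 1−D = 0.4671.
Difference = |0.8317 − 0.4671| = 0.3646, i.e. 0.36 to 2 decimal places.

0.36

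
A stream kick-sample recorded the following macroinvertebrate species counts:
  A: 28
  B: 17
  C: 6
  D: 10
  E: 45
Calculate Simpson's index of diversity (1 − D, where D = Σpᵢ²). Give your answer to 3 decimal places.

0.712

Total N = 28+17+6+10+45 = 106, so the proportions are 0.26415, 0.16038, 0.0566, 0.09434, 0.42453 (working shown to 5 dp, full precision carried).
D = 0.26415² + 0.16038² + 0.0566² + 0.09434² + 0.42453² = 0.06978 + 0.02572 + 0.00320 + 0.00890 + 0.18022 = 0.28782.
So 1 − D = 0.71218, i.e. 0.712 to 3 decimal places.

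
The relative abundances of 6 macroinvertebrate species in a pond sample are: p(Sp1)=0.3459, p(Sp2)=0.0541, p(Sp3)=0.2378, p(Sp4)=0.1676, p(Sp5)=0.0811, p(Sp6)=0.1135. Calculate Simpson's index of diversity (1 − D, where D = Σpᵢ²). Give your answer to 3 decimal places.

0.773

D = 0.3459² + 0.0541² + 0.2378² + 0.1676² + 0.0811² + 0.1135² = 0.11965 + 0.00293 + 0.05655 + 0.02809 + 0.00658 + 0.01288 = 0.22667 (working shown to 5 dp, full precision carried).
So 1 − D = 0.77333, i.e. 0.773 to 3 decimal places.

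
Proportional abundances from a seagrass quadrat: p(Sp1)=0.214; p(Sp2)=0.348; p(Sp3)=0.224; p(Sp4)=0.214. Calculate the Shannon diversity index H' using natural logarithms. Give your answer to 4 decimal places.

Each pᵢ ln pᵢ term (working shown to 6 dp, full precision carried): 0.214×(-1.541779)=-0.329941, 0.348×(-1.055553)=-0.367332, 0.224×(-1.496109)=-0.335128, 0.214×(-1.541779)=-0.329941.
Sum = -1.362342, so H' = 1.3623.

1.3623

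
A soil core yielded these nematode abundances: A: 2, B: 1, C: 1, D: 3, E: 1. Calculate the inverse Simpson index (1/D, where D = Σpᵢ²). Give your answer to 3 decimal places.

Total N = 2+1+1+3+1 = 8, so the proportions are 0.25, 0.125, 0.125, 0.375, 0.125 (working shown to 7 dp, full precision carried).
D = 0.25² + 0.125² + 0.125² + 0.375² + 0.125² = 0.0625000 + 0.0156250 + 0.0156250 + 0.1406250 + 0.0156250 = 0.2500000.
So 1/D = 4.00000, i.e. 4.000 to 3 decimal places.

4.000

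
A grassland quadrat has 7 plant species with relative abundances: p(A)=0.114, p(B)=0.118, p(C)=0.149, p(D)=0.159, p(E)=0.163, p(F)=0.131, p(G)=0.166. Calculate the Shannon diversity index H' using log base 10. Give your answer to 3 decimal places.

Each pᵢ log₁₀ pᵢ term (working shown to 5 dp, full precision carried): 0.114×(-0.94310)=-0.10751, 0.118×(-0.92812)=-0.10952, 0.149×(-0.82681)=-0.12320, 0.159×(-0.79860)=-0.12698, 0.163×(-0.78781)=-0.12841, 0.131×(-0.88273)=-0.11564, 0.166×(-0.77989)=-0.12946.
Sum = -0.84072, so H' = 0.841.

0.841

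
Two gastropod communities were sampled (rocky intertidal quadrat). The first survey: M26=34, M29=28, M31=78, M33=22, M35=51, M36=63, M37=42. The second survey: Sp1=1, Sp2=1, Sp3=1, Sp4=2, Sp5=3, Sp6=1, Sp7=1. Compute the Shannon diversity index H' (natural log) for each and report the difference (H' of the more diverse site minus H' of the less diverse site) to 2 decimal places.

0.03

The first survey: N=318, proportions 0.1069, 0.0881, 0.2453, 0.0692, 0.1604, 0.1981, 0.1321, giving H' = 1.8641 (working shown to 4 dp, full precision carried).
The second survey: N=10, proportions 0.1, 0.1, 0.1, 0.2, 0.3, 0.1, 0.1, giving H' = 1.8344.
Difference = |1.8641 − 1.8344| = 0.0297, i.e. 0.03 to 2 decimal places.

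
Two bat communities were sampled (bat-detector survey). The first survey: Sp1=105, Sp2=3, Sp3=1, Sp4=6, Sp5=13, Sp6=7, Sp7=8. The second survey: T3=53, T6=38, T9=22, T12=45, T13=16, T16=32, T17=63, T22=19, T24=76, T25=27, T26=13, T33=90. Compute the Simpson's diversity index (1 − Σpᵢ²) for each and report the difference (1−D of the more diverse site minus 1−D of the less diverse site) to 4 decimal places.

The first survey: N=143, proportions 0.734266, 0.020979, 0.006993, 0.041958, 0.090909, 0.048951, 0.055944, giving 1−D = 0.444814 (working shown to 6 dp, full precision carried).
The second survey: N=494, proportions 0.107287, 0.076923, 0.044534, 0.091093, 0.032389, 0.064777, 0.12753, 0.038462, 0.153846, 0.054656, 0.026316, 0.182186, giving 1−D = 0.888762.
Difference = |0.444814 − 0.888762| = 0.443948, i.e. 0.4439 to 4 decimal places.

0.4439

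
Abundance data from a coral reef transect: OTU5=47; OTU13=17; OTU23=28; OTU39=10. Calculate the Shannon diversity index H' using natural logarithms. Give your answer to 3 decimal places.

1.238

Total N = 47+17+28+10 = 102, so the proportions are 0.46078, 0.16667, 0.27451, 0.09804 (working shown to 5 dp, full precision carried).
Each pᵢ ln pᵢ term: 0.46078×(-0.77483)=-0.35703, 0.16667×(-1.79176)=-0.29863, 0.27451×(-1.29277)=-0.35488, 0.09804×(-2.32239)=-0.22769.
Sum = -1.23822, so H' = 1.238.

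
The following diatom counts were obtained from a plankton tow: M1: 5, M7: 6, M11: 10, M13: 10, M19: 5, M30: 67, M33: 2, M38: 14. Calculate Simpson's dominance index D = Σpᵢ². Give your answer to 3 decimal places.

Total N = 5+6+10+10+5+67+2+14 = 119, so the proportions are 0.04202, 0.05042, 0.08403, 0.08403, 0.04202, 0.56303, 0.01681, 0.11765 (working shown to 5 dp, full precision carried).
D = 0.04202² + 0.05042² + 0.08403² + 0.08403² + 0.04202² + 0.56303² + 0.01681² + 0.11765² = 0.00177 + 0.00254 + 0.00706 + 0.00706 + 0.00177 + 0.31700 + 0.00028 + 0.01384 = 0.35132.
To 3 decimal places, D = 0.351.

0.351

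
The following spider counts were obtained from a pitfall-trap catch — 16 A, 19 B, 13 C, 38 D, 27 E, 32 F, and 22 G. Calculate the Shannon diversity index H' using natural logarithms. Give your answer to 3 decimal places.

1.886

Total N = 16+19+13+38+27+32+22 = 167, so the proportions are 0.09581, 0.11377, 0.07784, 0.22754, 0.16168, 0.19162, 0.13174 (working shown to 5 dp, full precision carried).
Each pᵢ ln pᵢ term: 0.09581×(-2.34541)=-0.22471, 0.11377×(-2.17355)=-0.24729, 0.07784×(-2.55304)=-0.19874, 0.22754×(-1.48041)=-0.33686, 0.16168×(-1.82216)=-0.29460, 0.19162×(-1.65226)=-0.31660, 0.13174×(-2.02695)=-0.26702.
Sum = -1.88582, so H' = 1.886.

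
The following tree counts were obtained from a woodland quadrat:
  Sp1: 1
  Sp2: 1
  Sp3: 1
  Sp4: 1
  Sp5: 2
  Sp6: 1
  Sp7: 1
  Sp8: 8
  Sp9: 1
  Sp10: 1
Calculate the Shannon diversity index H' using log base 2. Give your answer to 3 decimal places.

Total N = 1+1+1+1+2+1+1+8+1+1 = 18, so the proportions are 0.05556, 0.05556, 0.05556, 0.05556, 0.11111, 0.05556, 0.05556, 0.44444, 0.05556, 0.05556 (working shown to 5 dp, full precision carried).
Each pᵢ log₂ pᵢ term: 0.05556×(-4.16993)=-0.23166, 0.05556×(-4.16993)=-0.23166, 0.05556×(-4.16993)=-0.23166, 0.05556×(-4.16993)=-0.23166, 0.11111×(-3.16993)=-0.35221, 0.05556×(-4.16993)=-0.23166, 0.05556×(-4.16993)=-0.23166, 0.44444×(-1.16993)=-0.51997, 0.05556×(-4.16993)=-0.23166, 0.05556×(-4.16993)=-0.23166.
Sum = -2.72548, so H' = 2.725.

2.725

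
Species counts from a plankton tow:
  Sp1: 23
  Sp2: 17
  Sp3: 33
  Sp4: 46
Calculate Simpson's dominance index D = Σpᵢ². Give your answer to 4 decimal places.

0.2841

Total N = 23+17+33+46 = 119, so the proportions are 0.193277, 0.142857, 0.277311, 0.386555 (working shown to 6 dp, full precision carried).
D = 0.193277² + 0.142857² + 0.277311² + 0.386555² = 0.037356 + 0.020408 + 0.076901 + 0.149424 = 0.284090.
To 4 decimal places, D = 0.2841.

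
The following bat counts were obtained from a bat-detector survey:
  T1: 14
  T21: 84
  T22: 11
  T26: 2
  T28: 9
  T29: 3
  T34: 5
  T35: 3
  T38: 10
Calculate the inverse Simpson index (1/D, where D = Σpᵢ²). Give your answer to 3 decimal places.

2.616

Total N = 14+84+11+2+9+3+5+3+10 = 141, so the proportions are 0.099291, 0.595745, 0.078014, 0.014184, 0.06383, 0.021277, 0.035461, 0.021277, 0.070922 (working shown to 6 dp, full precision carried).
D = 0.099291² + 0.595745² + 0.078014² + 0.014184² + 0.06383² + 0.021277² + 0.035461² + 0.021277² + 0.070922² = 0.009859 + 0.354912 + 0.006086 + 0.000201 + 0.004074 + 0.000453 + 0.001257 + 0.000453 + 0.005030 = 0.382325.
So 1/D = 2.61558, i.e. 2.616 to 3 decimal places.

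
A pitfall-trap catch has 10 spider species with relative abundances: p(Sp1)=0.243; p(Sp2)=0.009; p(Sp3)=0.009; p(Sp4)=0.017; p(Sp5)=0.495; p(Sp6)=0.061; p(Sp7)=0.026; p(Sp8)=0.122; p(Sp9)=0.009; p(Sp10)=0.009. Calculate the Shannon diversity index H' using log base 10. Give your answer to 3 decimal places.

0.631

Each pᵢ log₁₀ pᵢ term (working shown to 5 dp, full precision carried): 0.243×(-0.61439)=-0.14930, 0.009×(-2.04576)=-0.01841, 0.009×(-2.04576)=-0.01841, 0.017×(-1.76955)=-0.03008, 0.495×(-0.30539)=-0.15117, 0.061×(-1.21467)=-0.07409, 0.026×(-1.58503)=-0.04121, 0.122×(-0.91364)=-0.11146, 0.009×(-2.04576)=-0.01841, 0.009×(-2.04576)=-0.01841.
Sum = -0.63097, so H' = 0.631.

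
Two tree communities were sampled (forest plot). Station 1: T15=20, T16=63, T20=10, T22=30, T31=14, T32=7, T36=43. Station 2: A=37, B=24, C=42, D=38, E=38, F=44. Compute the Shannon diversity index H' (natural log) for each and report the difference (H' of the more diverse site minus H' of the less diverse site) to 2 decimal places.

0.06

Station 1: N=187, proportions 0.107, 0.3369, 0.0535, 0.1604, 0.0749, 0.0374, 0.2299, giving H' = 1.7108 (working shown to 4 dp, full precision carried).
Station 2: N=223, proportions 0.1659, 0.1076, 0.1883, 0.1704, 0.1704, 0.1973, giving H' = 1.7757.
Difference = |1.7108 − 1.7757| = 0.0649, i.e. 0.06 to 2 decimal places.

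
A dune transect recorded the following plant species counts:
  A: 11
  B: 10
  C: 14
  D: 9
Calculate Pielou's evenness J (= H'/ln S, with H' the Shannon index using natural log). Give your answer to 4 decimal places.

Total N = 11+10+14+9 = 44, so the proportions are 0.25, 0.227273, 0.318182, 0.204545 (working shown to 6 dp, full precision carried).
H' = −Σ pᵢ ln pᵢ = −((-0.346574) + (-0.336728) + (-0.364360) + (-0.324606)) = 1.372269.
With S = 4 species, ln S = 1.386294, so J = 1.372269/1.386294 = 0.989883, i.e. 0.9899 to 4 decimal places.

0.9899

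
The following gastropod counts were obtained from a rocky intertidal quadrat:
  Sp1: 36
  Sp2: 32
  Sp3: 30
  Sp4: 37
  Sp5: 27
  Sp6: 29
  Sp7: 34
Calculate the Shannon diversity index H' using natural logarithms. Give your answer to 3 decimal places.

Total N = 36+32+30+37+27+29+34 = 225, so the proportions are 0.16, 0.14222, 0.13333, 0.16444, 0.12, 0.12889, 0.15111 (working shown to 5 dp, full precision carried).
Each pᵢ ln pᵢ term: 0.16×(-1.83258)=-0.29321, 0.14222×(-1.95036)=-0.27739, 0.13333×(-2.01490)=-0.26865, 0.16444×(-1.80518)=-0.29685, 0.12×(-2.12026)=-0.25443, 0.12889×(-2.04880)=-0.26407, 0.15111×(-1.88974)=-0.28556.
Sum = -1.94016, so H' = 1.940.

1.940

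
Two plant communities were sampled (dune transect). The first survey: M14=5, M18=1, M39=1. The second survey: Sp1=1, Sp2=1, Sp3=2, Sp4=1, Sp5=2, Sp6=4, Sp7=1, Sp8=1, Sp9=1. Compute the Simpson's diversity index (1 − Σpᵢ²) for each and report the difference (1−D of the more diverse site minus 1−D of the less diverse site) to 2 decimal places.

0.40

The first survey: N=7, proportions 0.71429, 0.14286, 0.14286, giving 1−D = 0.44898 (working shown to 5 dp, full precision carried).
The second survey: N=14, proportions 0.07143, 0.07143, 0.14286, 0.07143, 0.14286, 0.28571, 0.07143, 0.07143, 0.07143, giving 1−D = 0.84694.
Difference = |0.44898 − 0.84694| = 0.39796, i.e. 0.40 to 2 decimal places.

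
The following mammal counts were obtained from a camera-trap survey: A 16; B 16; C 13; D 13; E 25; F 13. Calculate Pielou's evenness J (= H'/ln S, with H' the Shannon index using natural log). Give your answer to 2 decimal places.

0.98

Total N = 16+16+13+13+25+13 = 96, so the proportions are 0.1667, 0.1667, 0.1354, 0.1354, 0.2604, 0.1354 (working shown to 4 dp, full precision carried).
H' = −Σ pᵢ ln pᵢ = −((-0.2986) + (-0.2986) + (-0.2708) + (-0.2708) + (-0.3504) + (-0.2708)) = 1.7599.
With S = 6 species, ln S = 1.7918, so J = 1.7599/1.7918 = 0.9822, i.e. 0.98 to 2 decimal places.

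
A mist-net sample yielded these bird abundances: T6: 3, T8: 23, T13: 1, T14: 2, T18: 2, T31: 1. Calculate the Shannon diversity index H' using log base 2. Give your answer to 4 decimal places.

Total N = 3+23+1+2+2+1 = 32, so the proportions are 0.09375, 0.71875, 0.03125, 0.0625, 0.0625, 0.03125 (working shown to 6 dp, full precision carried).
Each pᵢ log₂ pᵢ term: 0.09375×(-3.415037)=-0.320160, 0.71875×(-0.476438)=-0.342440, 0.03125×(-5.000000)=-0.156250, 0.0625×(-4.000000)=-0.250000, 0.0625×(-4.000000)=-0.250000, 0.03125×(-5.000000)=-0.156250.
Sum = -1.475100, so H' = 1.4751.

1.4751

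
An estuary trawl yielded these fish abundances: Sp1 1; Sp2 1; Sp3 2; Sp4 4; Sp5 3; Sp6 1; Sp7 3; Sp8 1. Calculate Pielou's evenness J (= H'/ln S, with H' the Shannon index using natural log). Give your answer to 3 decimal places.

Total N = 1+1+2+4+3+1+3+1 = 16, so the proportions are 0.0625, 0.0625, 0.125, 0.25, 0.1875, 0.0625, 0.1875, 0.0625 (working shown to 5 dp, full precision carried).
H' = −Σ pᵢ ln pᵢ = −((-0.17329) + (-0.17329) + (-0.25993) + (-0.34657) + (-0.31387) + (-0.17329) + (-0.31387) + (-0.17329)) = 1.92739.
With S = 8 species, ln S = 2.07944, so J = 1.92739/2.07944 = 0.92688, i.e. 0.927 to 3 decimal places.

0.927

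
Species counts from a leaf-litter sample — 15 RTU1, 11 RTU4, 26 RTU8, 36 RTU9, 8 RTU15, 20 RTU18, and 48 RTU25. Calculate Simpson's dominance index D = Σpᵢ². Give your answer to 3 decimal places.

Total N = 15+11+26+36+8+20+48 = 164, so the proportions are 0.09146, 0.06707, 0.15854, 0.21951, 0.04878, 0.12195, 0.29268 (working shown to 5 dp, full precision carried).
D = 0.09146² + 0.06707² + 0.15854² + 0.21951² + 0.04878² + 0.12195² + 0.29268² = 0.00837 + 0.00450 + 0.02513 + 0.04819 + 0.00238 + 0.01487 + 0.08566 = 0.18910.
To 3 decimal places, D = 0.189.

0.189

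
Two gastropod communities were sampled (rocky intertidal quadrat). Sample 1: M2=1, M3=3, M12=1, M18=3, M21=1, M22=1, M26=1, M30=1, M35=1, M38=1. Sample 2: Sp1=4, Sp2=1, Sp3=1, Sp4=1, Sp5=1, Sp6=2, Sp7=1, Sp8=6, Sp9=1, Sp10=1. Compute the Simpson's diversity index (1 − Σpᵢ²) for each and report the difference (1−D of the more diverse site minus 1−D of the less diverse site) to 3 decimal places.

0.042

Sample 1: N=14, proportions 0.071429, 0.214286, 0.071429, 0.214286, 0.071429, 0.071429, 0.071429, 0.071429, 0.071429, 0.071429, giving 1−D = 0.867347 (working shown to 6 dp, full precision carried).
Sample 2: N=19, proportions 0.210526, 0.052632, 0.052632, 0.052632, 0.052632, 0.105263, 0.052632, 0.315789, 0.052632, 0.052632, giving 1−D = 0.825485.
Difference = |0.867347 − 0.825485| = 0.041862, i.e. 0.042 to 3 decimal places.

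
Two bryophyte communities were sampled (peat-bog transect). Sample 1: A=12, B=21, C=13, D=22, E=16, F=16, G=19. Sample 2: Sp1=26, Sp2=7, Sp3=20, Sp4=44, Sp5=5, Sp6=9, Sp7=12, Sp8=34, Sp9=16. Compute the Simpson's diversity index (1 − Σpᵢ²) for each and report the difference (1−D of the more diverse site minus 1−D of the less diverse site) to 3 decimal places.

Sample 1: N=119, proportions 0.10084, 0.17647, 0.10924, 0.18487, 0.13445, 0.13445, 0.15966, giving 1−D = 0.85093 (working shown to 5 dp, full precision carried).
Sample 2: N=173, proportions 0.15029, 0.04046, 0.11561, 0.25434, 0.0289, 0.05202, 0.06936, 0.19653, 0.09249, giving 1−D = 0.84219.
Difference = |0.85093 − 0.84219| = 0.00874, i.e. 0.009 to 3 decimal places.

0.009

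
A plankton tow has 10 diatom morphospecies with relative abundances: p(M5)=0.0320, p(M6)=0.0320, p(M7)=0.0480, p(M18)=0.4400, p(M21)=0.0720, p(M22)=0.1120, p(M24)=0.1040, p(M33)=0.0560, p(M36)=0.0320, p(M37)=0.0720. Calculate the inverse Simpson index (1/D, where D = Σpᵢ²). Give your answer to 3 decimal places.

D = 0.032² + 0.032² + 0.048² + 0.44² + 0.072² + 0.112² + 0.104² + 0.056² + 0.032² + 0.072² = 0.0010240 + 0.0010240 + 0.0023040 + 0.1936000 + 0.0051840 + 0.0125440 + 0.0108160 + 0.0031360 + 0.0010240 + 0.0051840 = 0.2358400 (working shown to 7 dp, full precision carried).
So 1/D = 4.24016, i.e. 4.240 to 3 decimal places.

4.240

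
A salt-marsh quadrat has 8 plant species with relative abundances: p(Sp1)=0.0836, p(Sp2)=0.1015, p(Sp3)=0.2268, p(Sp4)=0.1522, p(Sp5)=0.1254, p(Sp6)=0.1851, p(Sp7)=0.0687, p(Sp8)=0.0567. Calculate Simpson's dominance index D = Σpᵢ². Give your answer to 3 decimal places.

0.150

D = 0.0836² + 0.1015² + 0.2268² + 0.1522² + 0.1254² + 0.1851² + 0.0687² + 0.0567² = 0.00699 + 0.01030 + 0.05144 + 0.02316 + 0.01573 + 0.03426 + 0.00472 + 0.00321 = 0.14982 (working shown to 5 dp, full precision carried).
To 3 decimal places, D = 0.150.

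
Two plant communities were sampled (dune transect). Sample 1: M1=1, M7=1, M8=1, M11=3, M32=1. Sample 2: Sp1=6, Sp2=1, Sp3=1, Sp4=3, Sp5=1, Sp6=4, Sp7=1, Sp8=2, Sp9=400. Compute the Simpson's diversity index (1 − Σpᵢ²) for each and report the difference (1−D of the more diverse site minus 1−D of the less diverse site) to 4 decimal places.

Sample 1: N=7, proportions 0.142857, 0.142857, 0.142857, 0.428571, 0.142857, giving 1−D = 0.734694 (working shown to 6 dp, full precision carried).
Sample 2: N=419, proportions 0.01432, 0.002387, 0.002387, 0.00716, 0.002387, 0.009547, 0.002387, 0.004773, 0.954654, giving 1−D = 0.088243.
Difference = |0.734694 − 0.088243| = 0.646451, i.e. 0.6465 to 4 decimal places.

0.6465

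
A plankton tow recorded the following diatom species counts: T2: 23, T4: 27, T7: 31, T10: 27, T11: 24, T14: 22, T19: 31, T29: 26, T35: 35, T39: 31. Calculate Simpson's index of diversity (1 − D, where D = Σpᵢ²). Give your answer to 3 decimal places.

Total N = 23+27+31+27+24+22+31+26+35+31 = 277, so the proportions are 0.08303, 0.09747, 0.11191, 0.09747, 0.08664, 0.07942, 0.11191, 0.09386, 0.12635, 0.11191 (working shown to 5 dp, full precision carried).
D = 0.08303² + 0.09747² + 0.11191² + 0.09747² + 0.08664² + 0.07942² + 0.11191² + 0.09386² + 0.12635² + 0.11191² = 0.00689 + 0.00950 + 0.01252 + 0.00950 + 0.00751 + 0.00631 + 0.01252 + 0.00881 + 0.01597 + 0.01252 = 0.10206.
So 1 − D = 0.89794, i.e. 0.898 to 3 decimal places.

0.898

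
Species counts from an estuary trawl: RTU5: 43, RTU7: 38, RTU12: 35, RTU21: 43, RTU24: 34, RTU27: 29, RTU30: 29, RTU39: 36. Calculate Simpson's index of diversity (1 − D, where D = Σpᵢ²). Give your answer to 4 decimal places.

Total N = 43+38+35+43+34+29+29+36 = 287, so the proportions are 0.149826, 0.132404, 0.121951, 0.149826, 0.118467, 0.101045, 0.101045, 0.125436 (working shown to 6 dp, full precision carried).
D = 0.149826² + 0.132404² + 0.121951² + 0.149826² + 0.118467² + 0.101045² + 0.101045² + 0.125436² = 0.022448 + 0.017531 + 0.014872 + 0.022448 + 0.014034 + 0.010210 + 0.010210 + 0.015734 = 0.127487.
So 1 − D = 0.872513, i.e. 0.8725 to 4 decimal places.

0.8725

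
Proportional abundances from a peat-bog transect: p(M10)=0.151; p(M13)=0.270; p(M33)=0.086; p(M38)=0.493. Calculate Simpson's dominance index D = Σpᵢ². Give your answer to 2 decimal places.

D = 0.151² + 0.27² + 0.086² + 0.493² = 0.0228 + 0.0729 + 0.0074 + 0.2430 = 0.3461 (working shown to 4 dp, full precision carried).
To 2 decimal places, D = 0.35.

0.35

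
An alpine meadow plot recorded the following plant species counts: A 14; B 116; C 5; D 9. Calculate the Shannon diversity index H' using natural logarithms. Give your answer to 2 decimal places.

Total N = 14+116+5+9 = 144, so the proportions are 0.0972, 0.8056, 0.0347, 0.0625 (working shown to 4 dp, full precision carried).
Each pᵢ ln pᵢ term: 0.0972×(-2.3308)=-0.2266, 0.8056×(-0.2162)=-0.1742, 0.0347×(-3.3604)=-0.1167, 0.0625×(-2.7726)=-0.1733.
Sum = -0.6907, so H' = 0.69.

0.69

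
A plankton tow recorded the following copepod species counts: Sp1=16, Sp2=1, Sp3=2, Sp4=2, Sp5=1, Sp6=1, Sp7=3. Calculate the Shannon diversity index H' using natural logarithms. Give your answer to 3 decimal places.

1.318

Total N = 16+1+2+2+1+1+3 = 26, so the proportions are 0.61538, 0.03846, 0.07692, 0.07692, 0.03846, 0.03846, 0.11538 (working shown to 5 dp, full precision carried).
Each pᵢ ln pᵢ term: 0.61538×(-0.48551)=-0.29877, 0.03846×(-3.25810)=-0.12531, 0.07692×(-2.56495)=-0.19730, 0.07692×(-2.56495)=-0.19730, 0.03846×(-3.25810)=-0.12531, 0.03846×(-3.25810)=-0.12531, 0.11538×(-2.15948)=-0.24917.
Sum = -1.31849, so H' = 1.318.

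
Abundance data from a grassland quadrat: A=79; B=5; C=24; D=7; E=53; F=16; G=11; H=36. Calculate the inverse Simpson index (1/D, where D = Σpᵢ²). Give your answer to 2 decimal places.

4.69

Total N = 79+5+24+7+53+16+11+36 = 231, so the proportions are 0.341991, 0.021645, 0.103896, 0.030303, 0.229437, 0.069264, 0.047619, 0.155844 (working shown to 6 dp, full precision carried).
D = 0.341991² + 0.021645² + 0.103896² + 0.030303² + 0.229437² + 0.069264² + 0.047619² + 0.155844² = 0.116958 + 0.000469 + 0.010794 + 0.000918 + 0.052641 + 0.004798 + 0.002268 + 0.024287 = 0.213133.
So 1/D = 4.6919, i.e. 4.69 to 2 decimal places.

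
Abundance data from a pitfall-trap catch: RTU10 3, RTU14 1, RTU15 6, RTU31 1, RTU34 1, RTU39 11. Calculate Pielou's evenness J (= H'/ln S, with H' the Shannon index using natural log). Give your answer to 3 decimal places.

0.769

Total N = 3+1+6+1+1+11 = 23, so the proportions are 0.13043, 0.04348, 0.26087, 0.04348, 0.04348, 0.47826 (working shown to 5 dp, full precision carried).
H' = −Σ pᵢ ln pᵢ = −((-0.26568) + (-0.13633) + (-0.35054) + (-0.13633) + (-0.13633) + (-0.35276)) = 1.37796.
With S = 6 species, ln S = 1.79176, so J = 1.37796/1.79176 = 0.76906, i.e. 0.769 to 3 decimal places.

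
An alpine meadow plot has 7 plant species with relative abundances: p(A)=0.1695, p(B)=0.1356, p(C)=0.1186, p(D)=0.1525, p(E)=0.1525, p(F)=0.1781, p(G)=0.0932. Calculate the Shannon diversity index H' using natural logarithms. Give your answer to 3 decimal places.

1.927

Each pᵢ ln pᵢ term (working shown to 5 dp, full precision carried): 0.1695×(-1.77490)=-0.30085, 0.1356×(-1.99805)=-0.27094, 0.1186×(-2.13200)=-0.25286, 0.1525×(-1.88059)=-0.28679, 0.1525×(-1.88059)=-0.28679, 0.1781×(-1.72541)=-0.30730, 0.0932×(-2.37301)=-0.22116.
Sum = -1.92668, so H' = 1.927.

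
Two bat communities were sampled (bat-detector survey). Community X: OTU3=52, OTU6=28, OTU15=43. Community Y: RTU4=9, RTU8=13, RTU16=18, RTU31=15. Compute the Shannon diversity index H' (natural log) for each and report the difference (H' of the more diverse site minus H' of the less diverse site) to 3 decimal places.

0.289

Community X: N=123, proportions 0.42276, 0.22764, 0.34959, giving H' = 1.06830 (working shown to 5 dp, full precision carried).
Community Y: N=55, proportions 0.16364, 0.23636, 0.32727, 0.27273, giving H' = 1.35703.
Difference = |1.06830 − 1.35703| = 0.28873, i.e. 0.289 to 3 decimal places.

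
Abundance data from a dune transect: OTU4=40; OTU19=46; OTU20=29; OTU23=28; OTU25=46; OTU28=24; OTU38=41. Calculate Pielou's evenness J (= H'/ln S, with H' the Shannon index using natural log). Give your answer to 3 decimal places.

0.986

Total N = 40+46+29+28+46+24+41 = 254, so the proportions are 0.15748, 0.1811, 0.11417, 0.11024, 0.1811, 0.09449, 0.16142 (working shown to 5 dp, full precision carried).
H' = −Σ pᵢ ln pᵢ = −((-0.29110) + (-0.30945) + (-0.24776) + (-0.24309) + (-0.30945) + (-0.22292) + (-0.29439)) = 1.91815.
With S = 7 species, ln S = 1.94591, so J = 1.91815/1.94591 = 0.98573, i.e. 0.986 to 3 decimal places.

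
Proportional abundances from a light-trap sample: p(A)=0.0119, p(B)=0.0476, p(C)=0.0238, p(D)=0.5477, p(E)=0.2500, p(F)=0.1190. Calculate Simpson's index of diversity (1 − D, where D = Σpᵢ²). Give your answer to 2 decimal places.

D = 0.0119² + 0.0476² + 0.0238² + 0.5477² + 0.25² + 0.119² = 0.0001 + 0.0023 + 0.0006 + 0.3000 + 0.0625 + 0.0142 = 0.3796 (working shown to 4 dp, full precision carried).
So 1 − D = 0.6204, i.e. 0.62 to 2 decimal places.

0.62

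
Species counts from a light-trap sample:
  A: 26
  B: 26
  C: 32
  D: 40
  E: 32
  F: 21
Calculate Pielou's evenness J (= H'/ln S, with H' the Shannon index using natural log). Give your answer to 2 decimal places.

Total N = 26+26+32+40+32+21 = 177, so the proportions are 0.1469, 0.1469, 0.1808, 0.226, 0.1808, 0.1186 (working shown to 4 dp, full precision carried).
H' = −Σ pᵢ ln pᵢ = −((-0.2817) + (-0.2817) + (-0.3092) + (-0.3361) + (-0.3092) + (-0.2529)) = 1.7710.
With S = 6 species, ln S = 1.7918, so J = 1.7710/1.7918 = 0.9884, i.e. 0.99 to 2 decimal places.

0.99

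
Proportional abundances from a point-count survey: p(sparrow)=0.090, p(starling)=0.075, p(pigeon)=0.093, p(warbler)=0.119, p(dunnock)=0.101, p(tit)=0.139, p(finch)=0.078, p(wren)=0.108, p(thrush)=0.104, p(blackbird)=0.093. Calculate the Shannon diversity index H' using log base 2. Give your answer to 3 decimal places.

3.299

Each pᵢ log₂ pᵢ term (working shown to 5 dp, full precision carried): 0.09×(-3.47393)=-0.31265, 0.075×(-3.73697)=-0.28027, 0.093×(-3.42663)=-0.31868, 0.119×(-3.07097)=-0.36545, 0.101×(-3.30757)=-0.33406, 0.139×(-2.84684)=-0.39571, 0.078×(-3.68038)=-0.28707, 0.108×(-3.21090)=-0.34678, 0.104×(-3.26534)=-0.33960, 0.093×(-3.42663)=-0.31868.
Sum = -3.29894, so H' = 3.299.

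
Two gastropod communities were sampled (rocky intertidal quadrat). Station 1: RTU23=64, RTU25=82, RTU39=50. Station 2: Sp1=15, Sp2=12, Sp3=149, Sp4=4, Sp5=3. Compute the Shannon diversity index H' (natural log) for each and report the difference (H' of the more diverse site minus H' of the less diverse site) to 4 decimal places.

Station 1: N=196, proportions 0.3265306, 0.4183673, 0.255102, giving H' = 1.0785195 (working shown to 7 dp, full precision carried).
Station 2: N=183, proportions 0.0819672, 0.0655738, 0.8142077, 0.0218579, 0.0163934, giving H' = 0.7020072.
Difference = |1.0785195 − 0.7020072| = 0.3765123, i.e. 0.3765 to 4 decimal places.

0.3765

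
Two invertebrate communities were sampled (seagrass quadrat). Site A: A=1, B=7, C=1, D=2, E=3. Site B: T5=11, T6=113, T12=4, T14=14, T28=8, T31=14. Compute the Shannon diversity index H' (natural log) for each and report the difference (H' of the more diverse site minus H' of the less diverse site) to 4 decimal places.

Site A: N=14, proportions 0.071429, 0.5, 0.071429, 0.142857, 0.214286, giving H' = 1.331664 (working shown to 6 dp, full precision carried).
Site B: N=164, proportions 0.067073, 0.689024, 0.02439, 0.085366, 0.04878, 0.085366, giving H' = 1.095927.
Difference = |1.331664 − 1.095927| = 0.235737, i.e. 0.2357 to 4 decimal places.

0.2357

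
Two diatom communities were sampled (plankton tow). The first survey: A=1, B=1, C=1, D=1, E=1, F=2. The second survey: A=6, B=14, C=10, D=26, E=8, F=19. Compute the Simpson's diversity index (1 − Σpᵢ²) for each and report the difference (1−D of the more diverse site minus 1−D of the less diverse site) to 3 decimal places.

0.024

The first survey: N=7, proportions 0.14286, 0.14286, 0.14286, 0.14286, 0.14286, 0.28571, giving 1−D = 0.81633 (working shown to 5 dp, full precision carried).
The second survey: N=83, proportions 0.07229, 0.16867, 0.12048, 0.31325, 0.09639, 0.22892, giving 1−D = 0.79199.
Difference = |0.81633 − 0.79199| = 0.02434, i.e. 0.024 to 3 decimal places.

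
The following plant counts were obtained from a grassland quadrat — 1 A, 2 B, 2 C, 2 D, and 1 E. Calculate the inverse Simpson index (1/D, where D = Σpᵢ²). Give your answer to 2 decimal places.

Total N = 1+2+2+2+1 = 8, so the proportions are 0.125, 0.25, 0.25, 0.25, 0.125 (working shown to 6 dp, full precision carried).
D = 0.125² + 0.25² + 0.25² + 0.25² + 0.125² = 0.015625 + 0.062500 + 0.062500 + 0.062500 + 0.015625 = 0.218750.
So 1/D = 4.5714, i.e. 4.57 to 2 decimal places.

4.57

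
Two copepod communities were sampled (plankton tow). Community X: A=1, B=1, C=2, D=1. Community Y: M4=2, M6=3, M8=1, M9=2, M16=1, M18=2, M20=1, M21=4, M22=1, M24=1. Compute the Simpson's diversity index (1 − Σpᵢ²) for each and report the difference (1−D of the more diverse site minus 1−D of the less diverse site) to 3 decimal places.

Community X: N=5, proportions 0.2, 0.2, 0.4, 0.2, giving 1−D = 0.72000 (working shown to 5 dp, full precision carried).
Community Y: N=18, proportions 0.11111, 0.16667, 0.05556, 0.11111, 0.05556, 0.11111, 0.05556, 0.22222, 0.05556, 0.05556, giving 1−D = 0.87037.
Difference = |0.72000 − 0.87037| = 0.15037, i.e. 0.150 to 3 decimal places.

0.150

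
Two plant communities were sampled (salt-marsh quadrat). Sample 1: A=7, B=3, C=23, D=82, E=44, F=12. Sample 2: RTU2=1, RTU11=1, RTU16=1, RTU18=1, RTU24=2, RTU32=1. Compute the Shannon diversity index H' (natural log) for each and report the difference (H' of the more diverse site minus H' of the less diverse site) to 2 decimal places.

0.39

Sample 1: N=171, proportions 0.04094, 0.01754, 0.1345, 0.47953, 0.25731, 0.07018, giving H' = 1.35975 (working shown to 5 dp, full precision carried).
Sample 2: N=7, proportions 0.14286, 0.14286, 0.14286, 0.14286, 0.28571, 0.14286, giving H' = 1.74787.
Difference = |1.35975 − 1.74787| = 0.38812, i.e. 0.39 to 2 decimal places.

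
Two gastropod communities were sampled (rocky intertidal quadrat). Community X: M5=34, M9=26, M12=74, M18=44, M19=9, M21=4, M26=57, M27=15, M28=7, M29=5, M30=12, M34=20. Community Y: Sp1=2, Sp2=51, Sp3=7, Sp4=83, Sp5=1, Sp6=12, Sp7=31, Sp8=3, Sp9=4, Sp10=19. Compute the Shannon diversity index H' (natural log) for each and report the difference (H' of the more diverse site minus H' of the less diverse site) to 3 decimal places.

Community X: N=307, proportions 0.110749, 0.084691, 0.241042, 0.143322, 0.029316, 0.013029, 0.185668, 0.04886, 0.022801, 0.016287, 0.039088, 0.065147, giving H' = 2.152226 (working shown to 6 dp, full precision carried).
Community Y: N=213, proportions 0.00939, 0.239437, 0.032864, 0.389671, 0.004695, 0.056338, 0.14554, 0.014085, 0.018779, 0.089202, giving H' = 1.683581.
Difference = |2.152226 − 1.683581| = 0.468645, i.e. 0.469 to 3 decimal places.

0.469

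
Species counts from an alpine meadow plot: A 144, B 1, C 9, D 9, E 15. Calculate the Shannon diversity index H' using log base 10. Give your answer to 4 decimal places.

0.3087

Total N = 144+1+9+9+15 = 178, so the proportions are 0.808989, 0.005618, 0.050562, 0.050562, 0.08427 (working shown to 6 dp, full precision carried).
Each pᵢ log₁₀ pᵢ term: 0.808989×(-0.092058)=-0.074473, 0.005618×(-2.250420)=-0.012643, 0.050562×(-1.296177)=-0.065537, 0.050562×(-1.296177)=-0.065537, 0.08427×(-1.074329)=-0.090533.
Sum = -0.308724, so H' = 0.3087.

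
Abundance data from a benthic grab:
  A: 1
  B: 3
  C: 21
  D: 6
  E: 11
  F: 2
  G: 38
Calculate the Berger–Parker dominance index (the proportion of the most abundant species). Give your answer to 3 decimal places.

0.463

Total N = 1+3+21+6+11+2+38 = 82, so the proportions are 0.0122, 0.03659, 0.2561, 0.07317, 0.13415, 0.02439, 0.46341 (working shown to 5 dp, full precision carried).
The largest proportion is 0.46341, i.e. d = 0.463 to 3 decimal places.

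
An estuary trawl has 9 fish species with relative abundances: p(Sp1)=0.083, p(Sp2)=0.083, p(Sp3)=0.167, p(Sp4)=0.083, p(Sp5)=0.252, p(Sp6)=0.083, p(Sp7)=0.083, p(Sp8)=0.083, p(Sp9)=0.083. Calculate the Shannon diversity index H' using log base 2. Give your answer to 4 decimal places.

Each pᵢ log₂ pᵢ term (working shown to 6 dp, full precision carried): 0.083×(-3.590745)=-0.298032, 0.083×(-3.590745)=-0.298032, 0.167×(-2.582080)=-0.431207, 0.083×(-3.590745)=-0.298032, 0.252×(-1.988504)=-0.501103, 0.083×(-3.590745)=-0.298032, 0.083×(-3.590745)=-0.298032, 0.083×(-3.590745)=-0.298032, 0.083×(-3.590745)=-0.298032.
Sum = -3.018533, so H' = 3.0185.

3.0185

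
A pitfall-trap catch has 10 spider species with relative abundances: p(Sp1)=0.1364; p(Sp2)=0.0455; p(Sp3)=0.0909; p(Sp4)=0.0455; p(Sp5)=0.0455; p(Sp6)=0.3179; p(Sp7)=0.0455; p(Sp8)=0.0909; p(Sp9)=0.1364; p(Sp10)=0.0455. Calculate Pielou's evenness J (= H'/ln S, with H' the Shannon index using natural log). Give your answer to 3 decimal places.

0.889

H' = −Σ pᵢ ln pᵢ = −((-0.27173) + (-0.14060) + (-0.21798) + (-0.14060) + (-0.14060) + (-0.36432) + (-0.14060) + (-0.21798) + (-0.27173) + (-0.14060)) = 2.04672 (working shown to 5 dp, full precision carried).
With S = 10 species, ln S = 2.30259, so J = 2.04672/2.30259 = 0.88888, i.e. 0.889 to 3 decimal places.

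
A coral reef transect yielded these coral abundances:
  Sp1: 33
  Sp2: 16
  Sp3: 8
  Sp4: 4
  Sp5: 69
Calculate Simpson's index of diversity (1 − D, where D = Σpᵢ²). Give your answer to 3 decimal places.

0.634

Total N = 33+16+8+4+69 = 130, so the proportions are 0.25385, 0.12308, 0.06154, 0.03077, 0.53077 (working shown to 5 dp, full precision carried).
D = 0.25385² + 0.12308² + 0.06154² + 0.03077² + 0.53077² = 0.06444 + 0.01515 + 0.00379 + 0.00095 + 0.28172 = 0.36604.
So 1 − D = 0.63396, i.e. 0.634 to 3 decimal places.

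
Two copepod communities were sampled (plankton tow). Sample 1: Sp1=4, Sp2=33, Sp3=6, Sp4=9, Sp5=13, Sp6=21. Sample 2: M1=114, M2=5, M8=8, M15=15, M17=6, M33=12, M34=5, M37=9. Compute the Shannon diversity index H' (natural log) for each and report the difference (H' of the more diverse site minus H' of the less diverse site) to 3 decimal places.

0.274

Sample 1: N=86, proportions 0.046512, 0.383721, 0.069767, 0.104651, 0.151163, 0.244186, giving H' = 1.562082 (working shown to 6 dp, full precision carried).
Sample 2: N=174, proportions 0.655172, 0.028736, 0.045977, 0.086207, 0.034483, 0.068966, 0.028736, 0.051724, giving H' = 1.287666.
Difference = |1.562082 − 1.287666| = 0.274416, i.e. 0.274 to 3 decimal places.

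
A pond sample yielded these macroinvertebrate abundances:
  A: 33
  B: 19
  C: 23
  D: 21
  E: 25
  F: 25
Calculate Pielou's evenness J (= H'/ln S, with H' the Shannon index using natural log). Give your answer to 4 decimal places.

0.9912

Total N = 33+19+23+21+25+25 = 146, so the proportions are 0.226027, 0.130137, 0.157534, 0.143836, 0.171233, 0.171233 (working shown to 6 dp, full precision carried).
H' = −Σ pᵢ ln pᵢ = −((-0.336125) + (-0.265371) + (-0.291141) + (-0.278909) + (-0.302180) + (-0.302180)) = 1.775906.
With S = 6 species, ln S = 1.791759, so J = 1.775906/1.791759 = 0.991152, i.e. 0.9912 to 4 decimal places.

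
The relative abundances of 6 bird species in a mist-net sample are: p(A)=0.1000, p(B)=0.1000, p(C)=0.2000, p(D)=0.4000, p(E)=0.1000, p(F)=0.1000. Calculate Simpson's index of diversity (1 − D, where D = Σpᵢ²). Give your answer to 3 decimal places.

0.760

D = 0.1² + 0.1² + 0.2² + 0.4² + 0.1² + 0.1² = 0.01000 + 0.01000 + 0.04000 + 0.16000 + 0.01000 + 0.01000 = 0.24000 (working shown to 5 dp, full precision carried).
So 1 − D = 0.76000, i.e. 0.760 to 3 decimal places.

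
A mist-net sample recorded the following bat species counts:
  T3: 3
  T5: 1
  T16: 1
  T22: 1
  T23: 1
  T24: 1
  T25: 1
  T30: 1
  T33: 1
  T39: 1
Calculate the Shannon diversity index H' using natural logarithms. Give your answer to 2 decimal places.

Total N = 3+1+1+1+1+1+1+1+1+1 = 12, so the proportions are 0.25, 0.0833, 0.0833, 0.0833, 0.0833, 0.0833, 0.0833, 0.0833, 0.0833, 0.0833 (working shown to 4 dp, full precision carried).
Each pᵢ ln pᵢ term: 0.25×(-1.3863)=-0.3466, 0.0833×(-2.4849)=-0.2071, 0.0833×(-2.4849)=-0.2071, 0.0833×(-2.4849)=-0.2071, 0.0833×(-2.4849)=-0.2071, 0.0833×(-2.4849)=-0.2071, 0.0833×(-2.4849)=-0.2071, 0.0833×(-2.4849)=-0.2071, 0.0833×(-2.4849)=-0.2071, 0.0833×(-2.4849)=-0.2071.
Sum = -2.2103, so H' = 2.21.

2.21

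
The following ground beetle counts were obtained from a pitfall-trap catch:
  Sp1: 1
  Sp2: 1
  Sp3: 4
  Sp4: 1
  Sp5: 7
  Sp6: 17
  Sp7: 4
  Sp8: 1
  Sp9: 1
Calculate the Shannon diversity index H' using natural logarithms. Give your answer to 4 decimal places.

Total N = 1+1+4+1+7+17+4+1+1 = 37, so the proportions are 0.027027, 0.027027, 0.108108, 0.027027, 0.189189, 0.459459, 0.108108, 0.027027, 0.027027 (working shown to 6 dp, full precision carried).
Each pᵢ ln pᵢ term: 0.027027×(-3.610918)=-0.097592, 0.027027×(-3.610918)=-0.097592, 0.108108×(-2.224624)=-0.240500, 0.027027×(-3.610918)=-0.097592, 0.189189×(-1.665008)=-0.315001, 0.459459×(-0.777705)=-0.357324, 0.108108×(-2.224624)=-0.240500, 0.027027×(-3.610918)=-0.097592, 0.027027×(-3.610918)=-0.097592.
Sum = -1.641287, so H' = 1.6413.

1.6413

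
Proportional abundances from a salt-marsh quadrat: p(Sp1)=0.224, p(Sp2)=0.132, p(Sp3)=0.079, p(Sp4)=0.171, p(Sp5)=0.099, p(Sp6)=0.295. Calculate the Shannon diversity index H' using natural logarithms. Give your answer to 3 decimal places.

Each pᵢ ln pᵢ term (working shown to 5 dp, full precision carried): 0.224×(-1.49611)=-0.33513, 0.132×(-2.02495)=-0.26729, 0.079×(-2.53831)=-0.20053, 0.171×(-1.76609)=-0.30200, 0.099×(-2.31264)=-0.22895, 0.295×(-1.22078)=-0.36013.
Sum = -1.69403, so H' = 1.694.

1.694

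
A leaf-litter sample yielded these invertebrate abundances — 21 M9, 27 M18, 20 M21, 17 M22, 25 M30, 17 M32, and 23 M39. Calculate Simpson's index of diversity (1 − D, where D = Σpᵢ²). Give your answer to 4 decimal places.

Total N = 21+27+20+17+25+17+23 = 150, so the proportions are 0.14, 0.18, 0.133333, 0.113333, 0.166667, 0.113333, 0.153333 (working shown to 6 dp, full precision carried).
D = 0.14² + 0.18² + 0.133333² + 0.113333² + 0.166667² + 0.113333² + 0.153333² = 0.019600 + 0.032400 + 0.017778 + 0.012844 + 0.027778 + 0.012844 + 0.023511 = 0.146756.
So 1 − D = 0.853244, i.e. 0.8532 to 4 decimal places.

0.8532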